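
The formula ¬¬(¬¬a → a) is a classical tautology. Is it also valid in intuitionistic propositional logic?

Yes

This is the double negation of double-negation elimination, which is intuitionistically derivable.
By Glivenko's theorem the double negation of any classical propositional tautology is intuitionistically provable; ¬¬a → a is classically a tautology.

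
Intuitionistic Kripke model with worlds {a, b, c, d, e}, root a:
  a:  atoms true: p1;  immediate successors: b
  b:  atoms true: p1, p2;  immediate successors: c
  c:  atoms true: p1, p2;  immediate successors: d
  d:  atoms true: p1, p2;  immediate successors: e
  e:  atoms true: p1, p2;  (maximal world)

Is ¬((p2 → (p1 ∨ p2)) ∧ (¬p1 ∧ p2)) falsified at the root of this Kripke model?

a ⊩ ¬((p2 → (p1 ∨ p2)) ∧ (¬p1 ∧ p2)): no world accessible from a forces (p2 → (p1 ∨ p2)) ∧ (¬p1 ∧ p2).
So the root a forces ¬((p2 → (p1 ∨ p2)) ∧ (¬p1 ∧ p2)); the model is not a countermodel.

No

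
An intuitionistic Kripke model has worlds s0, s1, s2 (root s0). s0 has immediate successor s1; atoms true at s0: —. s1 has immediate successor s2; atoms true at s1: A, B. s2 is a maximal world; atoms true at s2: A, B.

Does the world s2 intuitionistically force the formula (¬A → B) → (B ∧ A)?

s2 ⊩ (¬A → B) → (B ∧ A): every world accessible from s2 that forces ¬A → B (namely s2) also forces B ∧ A.

Yes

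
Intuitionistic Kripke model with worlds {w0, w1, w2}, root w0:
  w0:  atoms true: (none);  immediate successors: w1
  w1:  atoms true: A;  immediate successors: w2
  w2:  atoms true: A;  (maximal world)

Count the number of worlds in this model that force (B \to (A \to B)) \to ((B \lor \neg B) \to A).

2

w0: does not force it — w0 \nVdash (B \to (A \to B)) \to ((B \lor \neg B) \to A): already at w0 itself, w0 \Vdash B \to (A \to B) but w0 \nVdash (B \lor \neg B) \to A.
w1: forces it.
w2: forces it.
Worlds forcing the formula: {w1, w2}.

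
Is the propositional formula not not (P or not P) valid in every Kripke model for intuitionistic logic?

Yes

This is the double negation of excluded middle, which is intuitionistically derivable.
Assuming not (P or not P): from P we'd get P or not P, so not P; but then P or not P again — contradiction. Hence not not (P or not P).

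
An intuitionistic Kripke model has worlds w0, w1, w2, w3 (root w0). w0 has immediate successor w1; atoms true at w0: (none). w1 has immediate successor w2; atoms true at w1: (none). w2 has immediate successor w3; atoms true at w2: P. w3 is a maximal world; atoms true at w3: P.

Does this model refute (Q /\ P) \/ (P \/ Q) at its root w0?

w0 ||-/- (Q /\ P) \/ (P \/ Q): neither disjunct is forced at w0.
w0 ||-/- Q /\ P since w0 fails Q.
So the root w0 does not force (Q /\ P) \/ (P \/ Q); the model is a countermodel.

Yes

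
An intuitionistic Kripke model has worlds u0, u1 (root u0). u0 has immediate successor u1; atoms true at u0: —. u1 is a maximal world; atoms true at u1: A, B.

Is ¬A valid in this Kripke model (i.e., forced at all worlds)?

No

Not every world: u0 ⊮ ¬A.
u0 ⊮ ¬A since u1 is accessible from u0 and u1 ⊩ A.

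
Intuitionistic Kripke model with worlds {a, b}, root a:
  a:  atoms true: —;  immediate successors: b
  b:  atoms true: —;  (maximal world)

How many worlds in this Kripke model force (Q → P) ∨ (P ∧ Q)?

2

a: forces it.
b: forces it.
Worlds forcing the formula: {a, b}.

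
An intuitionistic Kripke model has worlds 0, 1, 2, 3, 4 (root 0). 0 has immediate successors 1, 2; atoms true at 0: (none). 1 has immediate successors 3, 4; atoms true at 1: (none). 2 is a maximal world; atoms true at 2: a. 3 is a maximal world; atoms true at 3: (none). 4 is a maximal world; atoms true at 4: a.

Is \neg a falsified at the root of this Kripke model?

0 \nVdash \neg a since 2 is accessible from 0 and 2 \Vdash a.
So the root 0 does not force \neg a; the model is a countermodel.

Yes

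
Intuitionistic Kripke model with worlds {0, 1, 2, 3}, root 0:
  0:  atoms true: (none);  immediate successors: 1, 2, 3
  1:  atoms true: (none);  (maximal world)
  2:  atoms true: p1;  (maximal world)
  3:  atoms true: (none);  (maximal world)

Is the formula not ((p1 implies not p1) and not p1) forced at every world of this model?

Not every world: 0 does not force not ((p1 implies not p1) and not p1).
0 does not force not ((p1 implies not p1) and not p1) since 1 is accessible from 0 and 1 forces (p1 implies not p1) and not p1.
1 forces (p1 implies not p1) and not p1 since 1 forces both conjuncts.

No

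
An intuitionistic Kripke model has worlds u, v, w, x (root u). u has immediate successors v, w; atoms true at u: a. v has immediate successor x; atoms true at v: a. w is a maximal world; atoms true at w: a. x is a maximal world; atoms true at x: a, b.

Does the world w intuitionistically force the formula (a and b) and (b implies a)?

w does not force (a and b) and (b implies a) since w fails a and b.

No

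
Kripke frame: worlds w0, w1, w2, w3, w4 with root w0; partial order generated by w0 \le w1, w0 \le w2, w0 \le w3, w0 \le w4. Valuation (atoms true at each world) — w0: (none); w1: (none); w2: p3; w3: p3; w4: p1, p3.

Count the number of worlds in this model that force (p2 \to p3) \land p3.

3

w0: does not force it — w0 \nVdash (p2 \to p3) \land p3 since w0 fails p3.
w1: does not force it — w1 \nVdash (p2 \to p3) \land p3 since w1 fails p3.
w2: forces it.
w3: forces it.
w4: forces it.
Worlds forcing the formula: {w2, w3, w4}.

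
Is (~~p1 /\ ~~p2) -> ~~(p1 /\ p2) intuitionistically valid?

This is the distribution of double negation over conjunction, which is intuitionistically derivable.
Assume ~~p1, ~~p2, and ~(p1 /\ p2). From p1 we'd get ~p2 (since p1 /\ p2 is refuted), contradicting ~~p2; so ~p1, contradicting ~~p1.

Yes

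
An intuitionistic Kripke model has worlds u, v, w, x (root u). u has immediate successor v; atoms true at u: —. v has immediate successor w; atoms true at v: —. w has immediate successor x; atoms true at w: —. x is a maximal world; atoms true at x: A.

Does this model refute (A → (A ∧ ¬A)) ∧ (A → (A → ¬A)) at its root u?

u ⊮ (A → (A ∧ ¬A)) ∧ (A → (A → ¬A)) since u fails A → (A ∧ ¬A).
So the root u does not force (A → (A ∧ ¬A)) ∧ (A → (A → ¬A)); the model is a countermodel.

Yes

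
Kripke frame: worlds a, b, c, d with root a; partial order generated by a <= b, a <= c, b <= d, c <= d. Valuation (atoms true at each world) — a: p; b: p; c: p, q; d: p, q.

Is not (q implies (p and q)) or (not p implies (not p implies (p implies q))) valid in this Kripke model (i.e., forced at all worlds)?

Yes

a forces not (q implies (p and q)) or (not p implies (not p implies (p implies q))) via the disjunct not p implies (not p implies (p implies q)).
Since the root a forces not (q implies (p and q)) or (not p implies (not p implies (p implies q))) and forcing is persistent (monotone upward), every world forces it.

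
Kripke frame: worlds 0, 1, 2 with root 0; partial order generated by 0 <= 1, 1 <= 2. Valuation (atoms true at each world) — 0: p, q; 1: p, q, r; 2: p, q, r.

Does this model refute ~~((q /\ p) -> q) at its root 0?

No

0 ||- ~~((q /\ p) -> q): no world accessible from 0 forces ~((q /\ p) -> q).
So the root 0 forces ~~((q /\ p) -> q); the model is not a countermodel.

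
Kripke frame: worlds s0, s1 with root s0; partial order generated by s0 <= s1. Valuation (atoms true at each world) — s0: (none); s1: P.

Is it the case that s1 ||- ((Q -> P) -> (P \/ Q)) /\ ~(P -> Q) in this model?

Yes

s1 ||- ((Q -> P) -> (P \/ Q)) /\ ~(P -> Q) since s1 forces both conjuncts.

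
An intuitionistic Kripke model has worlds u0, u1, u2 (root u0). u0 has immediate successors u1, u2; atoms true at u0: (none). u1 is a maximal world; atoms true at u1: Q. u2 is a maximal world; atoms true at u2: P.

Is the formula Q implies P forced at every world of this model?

Not every world: u0 does not force Q implies P.
u0 does not force Q implies P: at the accessible world u1, u1 forces Q but u1 does not force P.
u1 lacks atom P, so u1 does not force P.

No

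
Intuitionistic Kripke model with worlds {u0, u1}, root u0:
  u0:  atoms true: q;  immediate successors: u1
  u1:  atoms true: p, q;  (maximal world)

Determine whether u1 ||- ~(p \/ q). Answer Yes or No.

No

u1 ||-/- ~(p \/ q) since u1 is accessible from u1 and u1 ||- p \/ q.
u1 ||- p \/ q via the disjunct p.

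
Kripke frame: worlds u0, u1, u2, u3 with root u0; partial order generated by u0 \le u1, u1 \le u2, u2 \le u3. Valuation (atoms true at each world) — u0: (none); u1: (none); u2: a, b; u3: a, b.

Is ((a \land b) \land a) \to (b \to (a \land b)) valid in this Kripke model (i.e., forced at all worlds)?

Yes

u0 \Vdash ((a \land b) \land a) \to (b \to (a \land b)): every world accessible from u0 that forces (a \land b) \land a (namely u2, u3) also forces b \to (a \land b).
Since the root u0 forces ((a \land b) \land a) \to (b \to (a \land b)) and forcing is persistent (monotone upward), every world forces it.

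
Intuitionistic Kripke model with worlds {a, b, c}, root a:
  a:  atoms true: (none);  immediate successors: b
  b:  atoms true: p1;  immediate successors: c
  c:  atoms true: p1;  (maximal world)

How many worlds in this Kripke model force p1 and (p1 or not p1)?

a: does not force it — a does not force p1 and (p1 or not p1) since a fails p1.
b: forces it.
c: forces it.
Worlds forcing the formula: {b, c}.

2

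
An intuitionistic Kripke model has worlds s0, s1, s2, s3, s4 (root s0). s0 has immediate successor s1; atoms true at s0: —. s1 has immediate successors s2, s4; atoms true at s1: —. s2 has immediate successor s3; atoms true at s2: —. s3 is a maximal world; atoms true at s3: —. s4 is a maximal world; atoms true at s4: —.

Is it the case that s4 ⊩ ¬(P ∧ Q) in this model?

s4 ⊩ ¬(P ∧ Q): no world accessible from s4 forces P ∧ Q.

Yes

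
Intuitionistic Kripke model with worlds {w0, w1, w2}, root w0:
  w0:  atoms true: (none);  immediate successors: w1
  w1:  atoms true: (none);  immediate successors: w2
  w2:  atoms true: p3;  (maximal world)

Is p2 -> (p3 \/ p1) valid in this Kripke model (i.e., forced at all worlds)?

w0 ||- p2 -> (p3 \/ p1) vacuously: no world accessible from w0 forces the antecedent p2.
Since the root w0 forces p2 -> (p3 \/ p1) and forcing is persistent (monotone upward), every world forces it.

Yes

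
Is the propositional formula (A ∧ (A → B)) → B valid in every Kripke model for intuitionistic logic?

This is modus ponens in implicational form, which is intuitionistically derivable.
If a world forces A and A → B, then applying the implication at that world (which is accessible from itself) gives B.

Yes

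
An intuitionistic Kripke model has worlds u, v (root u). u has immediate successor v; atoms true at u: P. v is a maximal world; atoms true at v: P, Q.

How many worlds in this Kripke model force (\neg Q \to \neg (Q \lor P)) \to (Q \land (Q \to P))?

1

u: does not force it — u \nVdash (\neg Q \to \neg (Q \lor P)) \to (Q \land (Q \to P)): already at u itself, u \Vdash \neg Q \to \neg (Q \lor P) but u \nVdash Q \land (Q \to P).
v: forces it.
Worlds forcing the formula: {v}.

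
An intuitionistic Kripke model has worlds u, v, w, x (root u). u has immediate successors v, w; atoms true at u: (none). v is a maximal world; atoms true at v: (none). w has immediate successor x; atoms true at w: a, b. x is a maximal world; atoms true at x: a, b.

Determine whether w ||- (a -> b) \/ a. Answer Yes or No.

Yes

w ||- (a -> b) \/ a via the disjunct a -> b.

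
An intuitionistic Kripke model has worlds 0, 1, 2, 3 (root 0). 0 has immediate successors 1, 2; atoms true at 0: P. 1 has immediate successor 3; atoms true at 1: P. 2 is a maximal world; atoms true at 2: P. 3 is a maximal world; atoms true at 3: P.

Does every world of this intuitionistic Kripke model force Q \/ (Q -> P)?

0 ||- Q \/ (Q -> P) via the disjunct Q -> P.
Since the root 0 forces Q \/ (Q -> P) and forcing is persistent (monotone upward), every world forces it.

Yes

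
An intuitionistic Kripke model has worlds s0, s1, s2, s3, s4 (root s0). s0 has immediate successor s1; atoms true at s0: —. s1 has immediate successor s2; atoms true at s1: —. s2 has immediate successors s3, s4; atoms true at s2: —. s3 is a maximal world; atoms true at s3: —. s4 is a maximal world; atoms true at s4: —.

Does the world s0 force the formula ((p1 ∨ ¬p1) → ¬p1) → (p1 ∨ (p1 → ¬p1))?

s0 ⊩ ((p1 ∨ ¬p1) → ¬p1) → (p1 ∨ (p1 → ¬p1)): every world accessible from s0 that forces (p1 ∨ ¬p1) → ¬p1 (namely s0, s1, s2, s3, s4) also forces p1 ∨ (p1 → ¬p1).

Yes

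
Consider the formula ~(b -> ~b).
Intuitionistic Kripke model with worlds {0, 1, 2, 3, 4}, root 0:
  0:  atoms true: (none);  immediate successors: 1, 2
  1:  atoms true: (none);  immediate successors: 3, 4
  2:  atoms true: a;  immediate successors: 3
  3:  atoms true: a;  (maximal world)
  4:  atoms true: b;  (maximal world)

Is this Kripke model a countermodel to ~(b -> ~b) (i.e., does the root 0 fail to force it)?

Yes

0 ||-/- ~(b -> ~b) since 2 is accessible from 0 and 2 ||- b -> ~b.
2 ||- b -> ~b vacuously: no world accessible from 2 forces the antecedent b.
So the root 0 does not force ~(b -> ~b); the model is a countermodel.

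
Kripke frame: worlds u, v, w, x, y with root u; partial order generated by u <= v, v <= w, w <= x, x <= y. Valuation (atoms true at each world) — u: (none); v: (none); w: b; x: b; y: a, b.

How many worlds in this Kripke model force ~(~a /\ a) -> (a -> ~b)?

0

u: does not force it — u ||-/- ~(~a /\ a) -> (a -> ~b): already at u itself, u ||- ~(~a /\ a) but u ||-/- a -> ~b.
v: does not force it — v ||-/- ~(~a /\ a) -> (a -> ~b): already at v itself, v ||- ~(~a /\ a) but v ||-/- a -> ~b.
w: does not force it.
x: does not force it.
y: does not force it.
Worlds forcing the formula: { }.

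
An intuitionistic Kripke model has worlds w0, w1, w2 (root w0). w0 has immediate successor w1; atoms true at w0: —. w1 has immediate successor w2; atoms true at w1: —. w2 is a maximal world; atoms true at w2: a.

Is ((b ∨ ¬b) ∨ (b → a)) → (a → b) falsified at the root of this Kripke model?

w0 ⊮ ((b ∨ ¬b) ∨ (b → a)) → (a → b): already at w0 itself, w0 ⊩ (b ∨ ¬b) ∨ (b → a) but w0 ⊮ a → b.
w0 ⊮ a → b: at the accessible world w2, w2 ⊩ a but w2 ⊮ b.
w2 lacks atom b, so w2 ⊮ b.
So the root w0 does not force ((b ∨ ¬b) ∨ (b → a)) → (a → b); the model is a countermodel.

Yes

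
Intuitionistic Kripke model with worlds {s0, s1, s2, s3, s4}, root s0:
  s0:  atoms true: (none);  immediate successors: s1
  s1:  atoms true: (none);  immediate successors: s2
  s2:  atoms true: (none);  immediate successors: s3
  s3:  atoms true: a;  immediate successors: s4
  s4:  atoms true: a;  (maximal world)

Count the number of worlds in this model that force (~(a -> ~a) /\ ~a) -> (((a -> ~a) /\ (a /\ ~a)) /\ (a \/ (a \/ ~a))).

s0: forces it.
s1: forces it.
s2: forces it.
s3: forces it.
s4: forces it.
Worlds forcing the formula: {s0, s1, s2, s3, s4}.

5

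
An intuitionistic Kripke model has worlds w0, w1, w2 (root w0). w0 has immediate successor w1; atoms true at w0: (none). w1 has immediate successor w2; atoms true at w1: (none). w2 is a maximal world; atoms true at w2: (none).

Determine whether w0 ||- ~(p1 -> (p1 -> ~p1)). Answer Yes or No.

No

w0 ||-/- ~(p1 -> (p1 -> ~p1)) since w0 is accessible from w0 and w0 ||- p1 -> (p1 -> ~p1).
w0 ||- p1 -> (p1 -> ~p1) vacuously: no world accessible from w0 forces the antecedent p1.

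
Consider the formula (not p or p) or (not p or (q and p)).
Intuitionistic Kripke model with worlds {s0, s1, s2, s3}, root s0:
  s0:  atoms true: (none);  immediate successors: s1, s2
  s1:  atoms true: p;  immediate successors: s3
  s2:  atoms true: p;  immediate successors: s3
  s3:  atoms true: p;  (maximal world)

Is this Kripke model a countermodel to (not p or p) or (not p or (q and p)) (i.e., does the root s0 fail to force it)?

Yes

s0 does not force (not p or p) or (not p or (q and p)): neither disjunct is forced at s0.
s0 does not force not p or p: neither disjunct is forced at s0.
s0 does not force not p since s1 is accessible from s0 and s1 forces p.
So the root s0 does not force (not p or p) or (not p or (q and p)); the model is a countermodel.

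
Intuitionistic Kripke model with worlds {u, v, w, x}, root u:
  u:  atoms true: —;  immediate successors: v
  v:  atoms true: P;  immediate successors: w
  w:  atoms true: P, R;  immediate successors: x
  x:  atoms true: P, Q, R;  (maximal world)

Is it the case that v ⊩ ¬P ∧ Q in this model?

No

v ⊮ ¬P ∧ Q since v fails ¬P.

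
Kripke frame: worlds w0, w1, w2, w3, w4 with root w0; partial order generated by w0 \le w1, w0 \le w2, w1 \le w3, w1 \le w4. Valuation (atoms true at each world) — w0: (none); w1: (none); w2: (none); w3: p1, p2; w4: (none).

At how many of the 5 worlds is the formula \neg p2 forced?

2

w0: does not force it — w0 \nVdash \neg p2 since w3 is accessible from w0 and w3 \Vdash p2.
w1: does not force it — w1 \nVdash \neg p2 since w3 is accessible from w1 and w3 \Vdash p2.
w2: forces it.
w3: does not force it.
w4: forces it.
Worlds forcing the formula: {w2, w4}.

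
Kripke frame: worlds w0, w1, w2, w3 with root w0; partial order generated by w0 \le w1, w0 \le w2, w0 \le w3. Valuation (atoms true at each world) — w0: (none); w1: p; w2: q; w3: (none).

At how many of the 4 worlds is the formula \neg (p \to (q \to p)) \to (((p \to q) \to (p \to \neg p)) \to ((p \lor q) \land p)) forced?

4

w0: forces it.
w1: forces it.
w2: forces it.
w3: forces it.
Worlds forcing the formula: {w0, w1, w2, w3}.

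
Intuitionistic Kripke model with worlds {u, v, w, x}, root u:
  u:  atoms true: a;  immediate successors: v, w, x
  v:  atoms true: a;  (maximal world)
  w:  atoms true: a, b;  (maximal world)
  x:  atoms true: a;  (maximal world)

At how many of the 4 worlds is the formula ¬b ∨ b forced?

3

u: does not force it — u ⊮ ¬b ∨ b: neither disjunct is forced at u.
v: forces it.
w: forces it.
x: forces it.
Worlds forcing the formula: {v, w, x}.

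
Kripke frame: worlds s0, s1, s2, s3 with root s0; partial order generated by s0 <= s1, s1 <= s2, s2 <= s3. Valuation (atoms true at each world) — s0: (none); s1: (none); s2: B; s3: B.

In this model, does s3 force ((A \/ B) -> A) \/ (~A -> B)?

s3 ||- ((A \/ B) -> A) \/ (~A -> B) via the disjunct ~A -> B.

Yes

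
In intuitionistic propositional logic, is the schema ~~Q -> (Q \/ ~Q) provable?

This is a variant of double-negation elimination (deriving excluded middle from double negation), which is not intuitionistically valid.
A Kripke countermodel: worlds a, b; order generated by a <= b; atoms true at each world — a:{}; b:{Q}.
a ||-/- ~~Q -> (Q \/ ~Q): already at a itself, a ||- ~~Q but a ||-/- Q \/ ~Q.
a ||-/- Q \/ ~Q: neither disjunct is forced at a.
a lacks atom Q, so a ||-/- Q.
So the root a does not force the formula.

No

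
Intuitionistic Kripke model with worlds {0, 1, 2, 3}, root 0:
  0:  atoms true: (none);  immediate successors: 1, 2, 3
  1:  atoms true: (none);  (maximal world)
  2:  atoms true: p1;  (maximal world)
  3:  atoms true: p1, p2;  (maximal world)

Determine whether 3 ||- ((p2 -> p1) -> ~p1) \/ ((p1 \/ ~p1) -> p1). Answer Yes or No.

Yes

3 ||- ((p2 -> p1) -> ~p1) \/ ((p1 \/ ~p1) -> p1) via the disjunct (p1 \/ ~p1) -> p1.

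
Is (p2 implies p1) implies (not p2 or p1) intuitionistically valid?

No

This is the material-implication-as-disjunction principle, which is not intuitionistically valid.
A Kripke countermodel: worlds u0, u1; order generated by u0 <= u1; atoms true at each world — u0:{}; u1:{p1,p2}.
u0 does not force (p2 implies p1) implies (not p2 or p1): already at u0 itself, u0 forces p2 implies p1 but u0 does not force not p2 or p1.
u0 does not force not p2 or p1: neither disjunct is forced at u0.
u0 does not force not p2 since u1 is accessible from u0 and u1 forces p2.
So the root u0 does not force the formula.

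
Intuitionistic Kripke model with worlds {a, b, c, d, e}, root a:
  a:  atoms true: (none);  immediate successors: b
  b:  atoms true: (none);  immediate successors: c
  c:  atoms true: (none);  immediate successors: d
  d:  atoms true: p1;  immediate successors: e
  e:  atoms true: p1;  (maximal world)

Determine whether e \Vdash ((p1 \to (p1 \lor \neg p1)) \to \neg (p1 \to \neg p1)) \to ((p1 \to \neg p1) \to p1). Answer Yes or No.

e \Vdash ((p1 \to (p1 \lor \neg p1)) \to \neg (p1 \to \neg p1)) \to ((p1 \to \neg p1) \to p1): every world accessible from e that forces (p1 \to (p1 \lor \neg p1)) \to \neg (p1 \to \neg p1) (namely e) also forces (p1 \to \neg p1) \to p1.

Yes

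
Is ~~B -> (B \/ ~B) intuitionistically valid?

This is a variant of double-negation elimination (deriving excluded middle from double negation), which is not intuitionistically valid.
A Kripke countermodel: worlds 0, 1; order generated by 0 <= 1; atoms true at each world — 0:{}; 1:{B}.
0 ||-/- ~~B -> (B \/ ~B): already at 0 itself, 0 ||- ~~B but 0 ||-/- B \/ ~B.
0 ||-/- B \/ ~B: neither disjunct is forced at 0.
0 lacks atom B, so 0 ||-/- B.
So the root 0 does not force the formula.

No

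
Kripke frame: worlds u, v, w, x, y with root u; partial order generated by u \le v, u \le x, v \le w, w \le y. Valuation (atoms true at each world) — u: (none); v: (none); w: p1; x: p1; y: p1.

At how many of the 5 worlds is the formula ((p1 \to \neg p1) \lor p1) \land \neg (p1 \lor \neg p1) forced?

0

u: does not force it — u \nVdash ((p1 \to \neg p1) \lor p1) \land \neg (p1 \lor \neg p1) since u fails (p1 \to \neg p1) \lor p1.
v: does not force it.
w: does not force it.
x: does not force it.
y: does not force it.
Worlds forcing the formula: { }.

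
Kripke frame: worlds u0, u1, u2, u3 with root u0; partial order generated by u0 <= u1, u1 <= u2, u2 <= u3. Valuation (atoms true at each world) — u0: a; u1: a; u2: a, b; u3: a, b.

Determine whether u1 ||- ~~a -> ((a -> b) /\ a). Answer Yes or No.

u1 ||-/- ~~a -> ((a -> b) /\ a): already at u1 itself, u1 ||- ~~a but u1 ||-/- (a -> b) /\ a.
u1 ||-/- (a -> b) /\ a since u1 fails a -> b.

No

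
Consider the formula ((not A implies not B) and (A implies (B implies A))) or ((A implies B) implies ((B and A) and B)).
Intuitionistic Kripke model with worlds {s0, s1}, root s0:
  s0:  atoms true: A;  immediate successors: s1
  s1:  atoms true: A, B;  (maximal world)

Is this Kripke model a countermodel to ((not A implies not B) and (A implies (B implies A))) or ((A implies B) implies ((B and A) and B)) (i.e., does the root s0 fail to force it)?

s0 forces ((not A implies not B) and (A implies (B implies A))) or ((A implies B) implies ((B and A) and B)) via the disjunct (not A implies not B) and (A implies (B implies A)).
So the root s0 forces ((not A implies not B) and (A implies (B implies A))) or ((A implies B) implies ((B and A) and B)); the model is not a countermodel.

No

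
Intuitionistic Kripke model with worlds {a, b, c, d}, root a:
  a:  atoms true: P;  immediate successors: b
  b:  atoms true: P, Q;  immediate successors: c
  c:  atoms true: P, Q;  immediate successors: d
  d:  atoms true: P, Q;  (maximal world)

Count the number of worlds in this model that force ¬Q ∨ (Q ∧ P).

a: does not force it — a ⊮ ¬Q ∨ (Q ∧ P): neither disjunct is forced at a.
b: forces it.
c: forces it.
d: forces it.
Worlds forcing the formula: {b, c, d}.

3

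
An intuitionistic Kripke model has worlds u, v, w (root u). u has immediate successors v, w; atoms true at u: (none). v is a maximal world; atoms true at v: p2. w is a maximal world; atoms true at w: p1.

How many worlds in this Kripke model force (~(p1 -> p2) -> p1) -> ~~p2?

1

u: does not force it — u ||-/- (~(p1 -> p2) -> p1) -> ~~p2: already at u itself, u ||- ~(p1 -> p2) -> p1 but u ||-/- ~~p2.
v: forces it.
w: does not force it — w ||-/- (~(p1 -> p2) -> p1) -> ~~p2: already at w itself, w ||- ~(p1 -> p2) -> p1 but w ||-/- ~~p2.
Worlds forcing the formula: {v}.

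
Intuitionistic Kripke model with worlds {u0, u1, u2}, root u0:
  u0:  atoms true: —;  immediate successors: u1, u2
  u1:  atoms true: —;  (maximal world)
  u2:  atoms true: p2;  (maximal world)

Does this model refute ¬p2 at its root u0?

Yes

u0 ⊮ ¬p2 since u2 is accessible from u0 and u2 ⊩ p2.
So the root u0 does not force ¬p2; the model is a countermodel.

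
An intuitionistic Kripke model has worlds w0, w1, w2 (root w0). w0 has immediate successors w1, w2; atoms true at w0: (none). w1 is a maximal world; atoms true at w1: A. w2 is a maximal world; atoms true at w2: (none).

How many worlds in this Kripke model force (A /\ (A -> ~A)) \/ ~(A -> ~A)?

w0: does not force it — w0 ||-/- (A /\ (A -> ~A)) \/ ~(A -> ~A): neither disjunct is forced at w0.
w1: forces it.
w2: does not force it.
Worlds forcing the formula: {w1}.

1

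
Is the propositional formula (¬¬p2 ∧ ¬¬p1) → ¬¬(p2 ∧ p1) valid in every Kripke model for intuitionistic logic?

This is the distribution of double negation over conjunction, which is intuitionistically derivable.
Assume ¬¬p2, ¬¬p1, and ¬(p2 ∧ p1). From p2 we'd get ¬p1 (since p2 ∧ p1 is refuted), contradicting ¬¬p1; so ¬p2, contradicting ¬¬p2.

Yes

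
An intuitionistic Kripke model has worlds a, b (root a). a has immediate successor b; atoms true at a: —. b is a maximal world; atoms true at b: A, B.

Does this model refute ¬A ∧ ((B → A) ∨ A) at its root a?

Yes

a ⊮ ¬A ∧ ((B → A) ∨ A) since a fails ¬A.
So the root a does not force ¬A ∧ ((B → A) ∨ A); the model is a countermodel.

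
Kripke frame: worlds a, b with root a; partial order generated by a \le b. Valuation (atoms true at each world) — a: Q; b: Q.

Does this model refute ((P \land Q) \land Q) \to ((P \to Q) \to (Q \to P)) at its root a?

a \Vdash ((P \land Q) \land Q) \to ((P \to Q) \to (Q \to P)) vacuously: no world accessible from a forces the antecedent (P \land Q) \land Q.
So the root a forces ((P \land Q) \land Q) \to ((P \to Q) \to (Q \to P)); the model is not a countermodel.

No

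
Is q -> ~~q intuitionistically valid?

This is double-negation introduction, which is intuitionistically derivable.
If a world forces q then every accessible world forces q (persistence), so none forces ~q; hence ~~q.

Yes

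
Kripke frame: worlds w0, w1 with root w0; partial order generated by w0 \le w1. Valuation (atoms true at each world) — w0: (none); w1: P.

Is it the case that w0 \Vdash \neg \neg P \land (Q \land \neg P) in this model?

No

w0 \nVdash \neg \neg P \land (Q \land \neg P) since w0 fails Q \land \neg P.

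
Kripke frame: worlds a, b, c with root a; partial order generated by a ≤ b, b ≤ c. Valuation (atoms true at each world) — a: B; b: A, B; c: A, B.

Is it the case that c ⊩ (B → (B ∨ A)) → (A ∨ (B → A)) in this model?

c ⊩ (B → (B ∨ A)) → (A ∨ (B → A)): every world accessible from c that forces B → (B ∨ A) (namely c) also forces A ∨ (B → A).

Yes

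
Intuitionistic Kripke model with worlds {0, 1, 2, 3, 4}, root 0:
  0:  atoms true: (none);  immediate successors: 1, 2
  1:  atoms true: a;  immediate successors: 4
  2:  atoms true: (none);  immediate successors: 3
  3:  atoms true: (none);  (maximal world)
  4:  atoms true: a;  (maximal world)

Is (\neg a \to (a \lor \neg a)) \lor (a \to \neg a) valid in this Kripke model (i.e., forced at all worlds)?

Yes

0 \Vdash (\neg a \to (a \lor \neg a)) \lor (a \to \neg a) via the disjunct \neg a \to (a \lor \neg a).
Since the root 0 forces (\neg a \to (a \lor \neg a)) \lor (a \to \neg a) and forcing is persistent (monotone upward), every world forces it.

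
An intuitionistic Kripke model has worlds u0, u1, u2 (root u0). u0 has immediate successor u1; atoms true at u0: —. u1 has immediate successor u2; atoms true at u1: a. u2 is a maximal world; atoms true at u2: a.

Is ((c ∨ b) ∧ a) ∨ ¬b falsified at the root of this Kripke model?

u0 ⊩ ((c ∨ b) ∧ a) ∨ ¬b via the disjunct ¬b.
So the root u0 forces ((c ∨ b) ∧ a) ∨ ¬b; the model is not a countermodel.

No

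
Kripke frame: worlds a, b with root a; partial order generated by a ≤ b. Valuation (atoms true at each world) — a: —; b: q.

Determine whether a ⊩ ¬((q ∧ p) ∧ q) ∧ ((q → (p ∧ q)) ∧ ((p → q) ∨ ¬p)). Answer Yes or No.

a ⊮ ¬((q ∧ p) ∧ q) ∧ ((q → (p ∧ q)) ∧ ((p → q) ∨ ¬p)) since a fails (q → (p ∧ q)) ∧ ((p → q) ∨ ¬p).

No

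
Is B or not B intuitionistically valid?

This is the law of excluded middle, which is not intuitionistically valid.
A Kripke countermodel: worlds u0, u1; order generated by u0 <= u1; atoms true at each world — u0:{}; u1:{B}.
u0 does not force B or not B: neither disjunct is forced at u0.
u0 lacks atom B, so u0 does not force B.
So the root u0 does not force the formula.

No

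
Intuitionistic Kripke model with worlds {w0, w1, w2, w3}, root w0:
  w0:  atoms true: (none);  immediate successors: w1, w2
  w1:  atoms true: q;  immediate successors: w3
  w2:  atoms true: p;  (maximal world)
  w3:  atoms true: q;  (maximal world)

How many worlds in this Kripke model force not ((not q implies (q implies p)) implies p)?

2

w0: does not force it — w0 does not force not ((not q implies (q implies p)) implies p) since w2 is accessible from w0 and w2 forces (not q implies (q implies p)) implies p.
w1: forces it.
w2: does not force it.
w3: forces it.
Worlds forcing the formula: {w1, w3}.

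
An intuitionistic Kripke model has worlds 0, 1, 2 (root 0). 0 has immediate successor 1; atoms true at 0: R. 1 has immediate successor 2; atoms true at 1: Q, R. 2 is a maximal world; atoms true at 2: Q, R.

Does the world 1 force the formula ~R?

1 ||-/- ~R since 1 is accessible from 1 and 1 ||- R.

No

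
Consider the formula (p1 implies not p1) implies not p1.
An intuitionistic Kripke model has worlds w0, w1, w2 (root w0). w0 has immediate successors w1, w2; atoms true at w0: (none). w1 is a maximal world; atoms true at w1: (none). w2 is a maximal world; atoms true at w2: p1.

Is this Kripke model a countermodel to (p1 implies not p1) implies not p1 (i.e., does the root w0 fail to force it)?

w0 forces (p1 implies not p1) implies not p1: every world accessible from w0 that forces p1 implies not p1 (namely w1) also forces not p1.
So the root w0 forces (p1 implies not p1) implies not p1; the model is not a countermodel.

No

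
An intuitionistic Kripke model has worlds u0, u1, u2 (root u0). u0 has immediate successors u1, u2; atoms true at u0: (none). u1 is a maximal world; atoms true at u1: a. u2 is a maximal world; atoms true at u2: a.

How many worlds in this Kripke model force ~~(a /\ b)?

u0: does not force it — u0 ||-/- ~~(a /\ b) since u0 is accessible from u0 and u0 ||- ~(a /\ b).
u1: does not force it — u1 ||-/- ~~(a /\ b) since u1 is accessible from u1 and u1 ||- ~(a /\ b).
u2: does not force it.
Worlds forcing the formula: { }.

0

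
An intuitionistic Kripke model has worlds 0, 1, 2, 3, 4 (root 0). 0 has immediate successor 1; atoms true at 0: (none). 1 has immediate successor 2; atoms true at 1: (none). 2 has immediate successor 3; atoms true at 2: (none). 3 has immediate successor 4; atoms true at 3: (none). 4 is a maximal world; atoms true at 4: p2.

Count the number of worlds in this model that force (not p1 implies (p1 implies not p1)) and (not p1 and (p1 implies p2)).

5

0: forces it.
1: forces it.
2: forces it.
3: forces it.
4: forces it.
Worlds forcing the formula: {0, 1, 2, 3, 4}.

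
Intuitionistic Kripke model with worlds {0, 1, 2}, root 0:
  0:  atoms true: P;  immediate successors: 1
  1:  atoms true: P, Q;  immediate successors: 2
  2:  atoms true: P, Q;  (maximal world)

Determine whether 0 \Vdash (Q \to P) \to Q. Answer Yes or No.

0 \nVdash (Q \to P) \to Q: already at 0 itself, 0 \Vdash Q \to P but 0 \nVdash Q.
0 lacks atom Q, so 0 \nVdash Q.

No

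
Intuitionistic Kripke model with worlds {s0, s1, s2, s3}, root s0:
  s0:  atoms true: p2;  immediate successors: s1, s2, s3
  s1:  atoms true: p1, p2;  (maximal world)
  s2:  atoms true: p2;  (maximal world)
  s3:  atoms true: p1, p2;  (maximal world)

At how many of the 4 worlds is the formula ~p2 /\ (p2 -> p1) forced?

0

s0: does not force it — s0 ||-/- ~p2 /\ (p2 -> p1) since s0 fails ~p2.
s1: does not force it — s1 ||-/- ~p2 /\ (p2 -> p1) since s1 fails ~p2.
s2: does not force it — s2 ||-/- ~p2 /\ (p2 -> p1) since s2 fails ~p2.
s3: does not force it.
Worlds forcing the formula: { }.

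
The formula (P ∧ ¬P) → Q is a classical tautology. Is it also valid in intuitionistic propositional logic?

This is an instance of ex falso quodlibet, which is intuitionistically derivable.
No world can force both P and ¬P, so the antecedent P ∧ ¬P is never forced and the implication holds vacuously at every world.

Yes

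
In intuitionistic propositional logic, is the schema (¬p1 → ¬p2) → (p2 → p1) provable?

No

This is the converse of contraposition, which is not intuitionistically valid.
A Kripke countermodel: worlds 0, 1; order generated by 0 ≤ 1; atoms true at each world — 0:{p2}; 1:{p1,p2}.
0 ⊮ (¬p1 → ¬p2) → (p2 → p1): already at 0 itself, 0 ⊩ ¬p1 → ¬p2 but 0 ⊮ p2 → p1.
0 ⊮ p2 → p1: already at 0 itself, 0 ⊩ p2 but 0 ⊮ p1.
0 lacks atom p1, so 0 ⊮ p1.
So the root 0 does not force the formula.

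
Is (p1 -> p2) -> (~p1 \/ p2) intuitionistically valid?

No

This is the material-implication-as-disjunction principle, which is not intuitionistically valid.
A Kripke countermodel: worlds w0, w1; order generated by w0 <= w1; atoms true at each world — w0:{}; w1:{p1,p2}.
w0 ||-/- (p1 -> p2) -> (~p1 \/ p2): already at w0 itself, w0 ||- p1 -> p2 but w0 ||-/- ~p1 \/ p2.
w0 ||-/- ~p1 \/ p2: neither disjunct is forced at w0.
w0 ||-/- ~p1 since w1 is accessible from w0 and w1 ||- p1.
So the root w0 does not force the formula.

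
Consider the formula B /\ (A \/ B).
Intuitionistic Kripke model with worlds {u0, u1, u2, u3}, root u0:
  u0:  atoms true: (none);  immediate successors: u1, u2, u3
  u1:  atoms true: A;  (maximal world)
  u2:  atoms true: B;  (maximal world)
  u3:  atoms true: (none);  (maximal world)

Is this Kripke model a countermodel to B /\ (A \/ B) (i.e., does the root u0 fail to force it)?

Yes

u0 ||-/- B /\ (A \/ B) since u0 fails B.
So the root u0 does not force B /\ (A \/ B); the model is a countermodel.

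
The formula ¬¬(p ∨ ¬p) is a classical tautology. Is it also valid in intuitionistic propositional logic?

This is the double negation of excluded middle, which is intuitionistically derivable.
Assuming ¬(p ∨ ¬p): from p we'd get p ∨ ¬p, so ¬p; but then p ∨ ¬p again — contradiction. Hence ¬¬(p ∨ ¬p).

Yes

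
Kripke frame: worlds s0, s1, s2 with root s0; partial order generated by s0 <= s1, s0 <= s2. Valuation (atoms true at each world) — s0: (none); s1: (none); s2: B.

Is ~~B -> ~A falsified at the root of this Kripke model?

s0 ||- ~~B -> ~A: every world accessible from s0 that forces ~~B (namely s2) also forces ~A.
So the root s0 forces ~~B -> ~A; the model is not a countermodel.

No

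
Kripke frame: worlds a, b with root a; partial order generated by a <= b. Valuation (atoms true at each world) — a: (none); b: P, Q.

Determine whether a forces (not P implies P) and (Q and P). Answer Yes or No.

No

a does not force (not P implies P) and (Q and P) since a fails Q and P.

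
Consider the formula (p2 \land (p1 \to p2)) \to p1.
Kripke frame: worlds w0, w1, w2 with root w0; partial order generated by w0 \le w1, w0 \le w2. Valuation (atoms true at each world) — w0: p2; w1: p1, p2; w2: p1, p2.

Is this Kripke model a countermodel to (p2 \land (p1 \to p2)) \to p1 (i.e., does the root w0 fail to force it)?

Yes

w0 \nVdash (p2 \land (p1 \to p2)) \to p1: already at w0 itself, w0 \Vdash p2 \land (p1 \to p2) but w0 \nVdash p1.
w0 lacks atom p1, so w0 \nVdash p1.
So the root w0 does not force (p2 \land (p1 \to p2)) \to p1; the model is a countermodel.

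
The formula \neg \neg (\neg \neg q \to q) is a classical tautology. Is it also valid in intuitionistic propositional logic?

This is the double negation of double-negation elimination, which is intuitionistically derivable.
By Glivenko's theorem the double negation of any classical propositional tautology is intuitionistically provable; \neg \neg q \to q is classically a tautology.

Yes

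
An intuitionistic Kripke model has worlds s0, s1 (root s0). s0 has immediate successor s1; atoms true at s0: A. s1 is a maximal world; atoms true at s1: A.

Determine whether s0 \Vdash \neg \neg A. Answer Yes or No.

s0 \Vdash \neg \neg A: no world accessible from s0 forces \neg A.

Yes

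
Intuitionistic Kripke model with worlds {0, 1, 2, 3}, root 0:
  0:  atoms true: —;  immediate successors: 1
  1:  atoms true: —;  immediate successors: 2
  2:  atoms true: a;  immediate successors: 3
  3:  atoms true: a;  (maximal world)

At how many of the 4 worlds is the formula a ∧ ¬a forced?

0: does not force it — 0 ⊮ a ∧ ¬a since 0 fails a.
1: does not force it — 1 ⊮ a ∧ ¬a since 1 fails a.
2: does not force it.
3: does not force it.
Worlds forcing the formula: { }.

0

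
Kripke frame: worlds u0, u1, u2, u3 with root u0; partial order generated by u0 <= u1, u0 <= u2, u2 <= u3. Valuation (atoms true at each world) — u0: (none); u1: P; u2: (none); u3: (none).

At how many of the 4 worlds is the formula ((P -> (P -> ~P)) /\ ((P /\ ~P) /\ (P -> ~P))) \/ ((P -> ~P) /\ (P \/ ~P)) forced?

u0: does not force it — u0 ||-/- ((P -> (P -> ~P)) /\ ((P /\ ~P) /\ (P -> ~P))) \/ ((P -> ~P) /\ (P \/ ~P)): neither disjunct is forced at u0.
u1: does not force it — u1 ||-/- ((P -> (P -> ~P)) /\ ((P /\ ~P) /\ (P -> ~P))) \/ ((P -> ~P) /\ (P \/ ~P)): neither disjunct is forced at u1.
u2: forces it.
u3: forces it.
Worlds forcing the formula: {u2, u3}.

2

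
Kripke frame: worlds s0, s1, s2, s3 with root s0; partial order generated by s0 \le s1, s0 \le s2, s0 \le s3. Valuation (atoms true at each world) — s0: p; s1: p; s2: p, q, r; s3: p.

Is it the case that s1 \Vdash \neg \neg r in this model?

No

s1 \nVdash \neg \neg r since s1 is accessible from s1 and s1 \Vdash \neg r.
s1 \Vdash \neg r: no world accessible from s1 forces r.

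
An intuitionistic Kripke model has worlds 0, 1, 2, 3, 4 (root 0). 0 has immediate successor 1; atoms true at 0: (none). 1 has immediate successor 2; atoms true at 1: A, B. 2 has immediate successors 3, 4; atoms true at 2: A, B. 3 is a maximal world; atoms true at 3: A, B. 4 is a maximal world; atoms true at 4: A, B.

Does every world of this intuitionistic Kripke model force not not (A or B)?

0 forces not not (A or B): no world accessible from 0 forces not (A or B).
Since the root 0 forces not not (A or B) and forcing is persistent (monotone upward), every world forces it.

Yes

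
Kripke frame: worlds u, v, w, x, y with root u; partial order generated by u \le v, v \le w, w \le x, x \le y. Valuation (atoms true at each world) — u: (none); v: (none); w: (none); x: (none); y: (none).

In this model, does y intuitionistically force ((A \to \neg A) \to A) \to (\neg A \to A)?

y \Vdash ((A \to \neg A) \to A) \to (\neg A \to A) vacuously: no world accessible from y forces the antecedent (A \to \neg A) \to A.

Yes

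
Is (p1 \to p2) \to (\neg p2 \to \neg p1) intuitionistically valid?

This is the forward direction of contraposition, which is intuitionistically derivable.
Assume p1 \to p2 and \neg p2. If p1 held then p2 would follow, contradicting \neg p2; so \neg p1.

Yes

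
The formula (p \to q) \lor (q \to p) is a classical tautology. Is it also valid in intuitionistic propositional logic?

No

This is the Gödel–Dummett linearity axiom, which is not intuitionistically valid.
A Kripke countermodel: worlds s0, s1, s2; order generated by s0 \le s1, s0 \le s2; atoms true at each world — s0:{}; s1:{p}; s2:{q}.
s0 \nVdash (p \to q) \lor (q \to p): neither disjunct is forced at s0.
s0 \nVdash p \to q: at the accessible world s1, s1 \Vdash p but s1 \nVdash q.
s1 lacks atom q, so s1 \nVdash q.
So the root s0 does not force the formula.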